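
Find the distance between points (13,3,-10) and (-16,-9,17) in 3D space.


dx=-29, dy=-12, dz=27
d = sqrt(841+144+729) = sqrt(1714) = 41.4005

41.4005


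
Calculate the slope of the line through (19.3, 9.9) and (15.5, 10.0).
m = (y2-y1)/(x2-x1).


dy = 10.0 - 9.9 = 0.1
dx = 15.5 - 19.3 = -3.8
m = 0.1/(-3.8) = -0.0263

m = -0.0263


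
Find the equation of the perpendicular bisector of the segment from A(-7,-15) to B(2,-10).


Midpoint = (-2.5, -12.5)
Slope of AB = dy/dx = 5/9 = 0.5556
Perp slope = -dx/dy = -9/5 = -1.8000
b = My - (perp slope)*Mx = -12.5 + (9*(-2.5))/5 = -12.5 - 4.5000 = -17.0000

y = -1.8000x - 17.0000


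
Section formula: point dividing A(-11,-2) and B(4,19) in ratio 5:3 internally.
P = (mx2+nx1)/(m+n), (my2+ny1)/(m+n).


Px = (5*4 + 3*(-11))/8 = -13/8 = -1.6250
Py = (5*19 + 3*(-2))/8 = 89/8 = 11.1250

P = (-1.6250, 11.1250)


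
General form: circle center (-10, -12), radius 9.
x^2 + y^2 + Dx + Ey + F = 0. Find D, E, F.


(x+ 10)^2 + (y+ 12)^2 = 9^2
D = -2h = 20, E = -2k = 24
F = h^2+k^2-r^2 = 100+144-81 = 163

D = 20, E = 24, F = 163


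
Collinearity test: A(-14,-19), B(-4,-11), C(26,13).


-14*(-11-13) - 4*(13+ 19) + 26*(-19+ 11)
= 336 - 128 - 208 = 0

Yes, collinear (determinant = 0)


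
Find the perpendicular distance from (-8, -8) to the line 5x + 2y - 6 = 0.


|5*(-8) + 2*(-8) - 6| = |-62| = 62
sqrt(25 + 4) = sqrt(29) = 5.3852
d = 62/sqrt(29) = 11.5131

11.5131


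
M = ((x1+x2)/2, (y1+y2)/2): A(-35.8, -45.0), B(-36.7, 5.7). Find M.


Mx = (-35.8 - 36.7)/2 = -72.5/2 = -36.2500
My = (-45.0 + 5.7)/2 = -39.3/2 = -19.6500

(-36.2500, -19.6500)


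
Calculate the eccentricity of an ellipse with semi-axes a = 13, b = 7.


c = sqrt(169-49) = sqrt(120) = 10.9545
e = c/a = sqrt(120)/13 = 0.8427

e = 0.8427


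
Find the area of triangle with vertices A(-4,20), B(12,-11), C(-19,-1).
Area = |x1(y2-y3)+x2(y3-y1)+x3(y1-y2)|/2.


-4*(-11+ 1) = 40
12*(-1-20) = -252
-19*(20+ 11) = -589
sum = -801
Area = |-801|/2 = 400.5000

400.5000 sq units


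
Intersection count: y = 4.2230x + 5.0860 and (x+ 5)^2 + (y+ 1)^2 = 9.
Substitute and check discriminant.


Substitute y = 4.2230x + 5.0860: (x+ 5)^2 + (4.2230x+5.0860+ 1)^2 = 9
Expand to Ax^2 + Bx + C = 0, where b-k = 6.086
A = 1+m^2 = 18.833729
B = 2(m(b-k) - h) = 2(4.2230*6.086 + 5) = 61.402356
C = h^2 + (b-k)^2 - r^2 = 25 + 37.039396 - 9 = 53.039396
disc = B^2-4AC = 3770.2493 - 3995.7184 = -225.4691
disc < 0

0 intersection points


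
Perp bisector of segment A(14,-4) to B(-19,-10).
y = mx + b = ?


Midpoint = (-2.5, -7)
Slope of AB = dy/dx = -6/(-33) = 0.1818
Perp slope = -dx/dy = -33/6 = -5.5000
b = My - (perp slope)*Mx = -7 + (-33*(-2.5))/(-6) = -7 - 13.7500 = -20.7500

y = -5.5000x - 20.7500


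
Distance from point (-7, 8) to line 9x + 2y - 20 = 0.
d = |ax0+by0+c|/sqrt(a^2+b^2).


|9*(-7) + 2*8 - 20| = |-67| = 67
sqrt(81 + 4) = sqrt(85) = 9.2195
d = 67/sqrt(85) = 7.2672

7.2672


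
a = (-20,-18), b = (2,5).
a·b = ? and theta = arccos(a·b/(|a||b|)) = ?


a·b = -20*2 - 18*5 = -40 - 90 = -130
|a| = sqrt(400+324) = 26.9072
|b| = sqrt(4+25) = 5.3852
cos(theta) = -130/(sqrt(724)*sqrt(29)) = -130/sqrt(20996) = -0.897171
theta = arccos(-130/sqrt(20996)) = 153.7886 degrees

a·b = -130, theta = 153.7886 deg


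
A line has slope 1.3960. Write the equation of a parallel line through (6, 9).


Parallel lines have equal slopes.
m2 = 1.3960
b2 = 9 - 1.3960*6 = 0.6240

y = 1.3960x + 0.6240


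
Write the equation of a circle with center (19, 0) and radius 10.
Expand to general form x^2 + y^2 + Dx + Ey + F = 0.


(x-19)^2 + (y-0)^2 = 10^2
D = -2h = -38, E = -2k = 0
F = h^2+k^2-r^2 = 361+0-100 = 261

x^2 + y^2 - 38x + 261 = 0


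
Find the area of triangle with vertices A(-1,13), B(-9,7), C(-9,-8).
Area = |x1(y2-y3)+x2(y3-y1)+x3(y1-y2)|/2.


-1*(7+ 8) = -15
-9*(-8-13) = 189
-9*(13-7) = -54
sum = 120
Area = |120|/2 = 60.0000

60.0000 sq units


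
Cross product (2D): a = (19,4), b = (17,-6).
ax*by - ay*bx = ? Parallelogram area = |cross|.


cross = 19*(-6) - 4*17 = -114 - 68 = -182
Parallelogram area = |-182| = 182

cross = -182, parallelogram area = 182


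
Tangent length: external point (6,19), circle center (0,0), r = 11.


d = sqrt((6-0)^2 + (19-0)^2) = sqrt(36+361) = 19.9249
L = sqrt(397.0000 - 121) = sqrt(276.0000) = 16.6132

16.6132


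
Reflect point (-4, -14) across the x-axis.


Reflection rule for x-axis: (x, -y)
(-4, -14) -> (-4, 14)

(-4, 14)


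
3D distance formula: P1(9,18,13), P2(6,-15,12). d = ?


dx=-3, dy=-33, dz=-1
d = sqrt(9+1089+1) = sqrt(1099) = 33.1512

33.1512


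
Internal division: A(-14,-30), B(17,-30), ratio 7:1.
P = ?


Px = (7*17 + 1*(-14))/8 = 105/8 = 13.1250
Py = (7*(-30) + 1*(-30))/8 = -240/8 = -30.0000

P = (13.1250, -30.0000)


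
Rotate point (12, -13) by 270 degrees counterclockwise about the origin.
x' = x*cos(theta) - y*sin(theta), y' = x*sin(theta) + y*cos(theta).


cos(270) = 0, sin(270) = -1
x' = 12*0 + 13*(-1) = -13
y' = 12*(-1) - 13*0 = -12

(-13, -12)


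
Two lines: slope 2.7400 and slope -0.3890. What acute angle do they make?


m1-m2 = 3.129
1+m1*m2 = -0.06586
tan(theta) = |3.129/(-0.06586)| = 47.509869
theta = arctan(|3.129/(-0.06586)|) = 88.7942 degrees (acute angle)

88.7942 degrees


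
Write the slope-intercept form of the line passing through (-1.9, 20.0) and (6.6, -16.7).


m = (-36.7)/(8.5) = -4.3176
b = y1 - m*x1 = 20.0 - (-36.7*(-1.9))/(8.5) = 20.0 - 8.2035 = 11.7965

y = -4.3176x + 11.7965


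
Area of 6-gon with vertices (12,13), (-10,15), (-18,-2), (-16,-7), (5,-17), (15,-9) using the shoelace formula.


sum(xi*y_{i+1}) = 12*15 - 10*(-2) - 18*(-7) - 16*(-17) + 5*(-9) + 15*13 = 748
sum(yi*x_{i+1}) = 13*(-10) + 15*(-18) - 2*(-16) - 7*5 - 17*15 - 9*12 = -766
Area = |748 + 766|/2 = 1514/2 = 757.0000

757.0000 sq units


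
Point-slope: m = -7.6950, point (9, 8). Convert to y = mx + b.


y - 8 = -7.6950(x - 9)
y = -7.6950x + 8 + 7.6950*9
y = -7.6950x + 77.2550

y = -7.6950x + 77.2550


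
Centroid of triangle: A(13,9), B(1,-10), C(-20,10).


Gx = (13+1- 20)/3 = -6/3 = -2.0000
Gy = (9- 10+10)/3 = 9/3 = 3.0000

G = (-2.0000, 3.0000)


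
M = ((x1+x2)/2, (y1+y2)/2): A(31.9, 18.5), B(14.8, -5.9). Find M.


Mx = (31.9 + 14.8)/2 = 46.7/2 = 23.3500
My = (18.5 - 5.9)/2 = 12.6/2 = 6.3000

(23.3500, 6.3000)


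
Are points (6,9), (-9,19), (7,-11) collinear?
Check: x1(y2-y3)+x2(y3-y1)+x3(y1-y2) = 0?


6*(19+ 11) - 9*(-11-9) + 7*(9-19)
= 180 + 180 - 70 = 290

No, not collinear (determinant = 290)


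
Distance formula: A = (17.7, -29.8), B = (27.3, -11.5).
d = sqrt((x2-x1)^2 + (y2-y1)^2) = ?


dx = 27.3 - 17.7 = 9.6
dy = -11.5 + 29.8 = 18.3
d = sqrt(92.16 + 334.89) = sqrt(427.05) = 20.6652

20.6652


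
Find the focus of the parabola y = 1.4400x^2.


a = 1.4400
4a = 5.7600
focus = (0, 1/5.7600) = (0, 0.1736)

Focus = (0, 0.1736)


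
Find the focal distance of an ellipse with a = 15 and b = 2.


c^2 = 15^2 - 2^2 = 225 - 4 = 221
c = sqrt(221) = 14.8661

c = 14.8661


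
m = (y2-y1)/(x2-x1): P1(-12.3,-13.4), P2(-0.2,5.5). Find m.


dy = 5.5 + 13.4 = 18.9
dx = -0.2 + 12.3 = 12.1
m = 18.9/12.1 = 1.5620

m = 1.5620


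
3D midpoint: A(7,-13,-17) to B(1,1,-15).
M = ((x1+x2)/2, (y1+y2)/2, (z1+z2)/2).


Mx = (7+1)/2 = 4.0000
My = (-13+1)/2 = -6.0000
Mz = (-17- 15)/2 = -16.0000

M = (4.0000, -6.0000, -16.0000)


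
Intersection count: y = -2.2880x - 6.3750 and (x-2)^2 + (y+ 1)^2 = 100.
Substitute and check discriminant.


Substitute y = -2.2880x - 6.3750: (x-2)^2 + (-2.2880x- 6.3750+ 1)^2 = 100
Expand to Ax^2 + Bx + C = 0, where b-k = -5.375
A = 1+m^2 = 6.234944
B = 2(m(b-k) - h) = 2(-2.2880*(-5.375) - 2) = 20.596
C = h^2 + (b-k)^2 - r^2 = 4 + 28.890625 - 100 = -67.109375
disc = B^2-4AC = 424.1952 + 1673.6928 = 2097.8880
disc > 0

2 intersection points


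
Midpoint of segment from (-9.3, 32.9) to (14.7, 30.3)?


Mx = (-9.3 + 14.7)/2 = 5.4/2 = 2.7000
My = (32.9 + 30.3)/2 = 63.2/2 = 31.6000

(2.7000, 31.6000)


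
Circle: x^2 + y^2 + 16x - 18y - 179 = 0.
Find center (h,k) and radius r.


h = -D/2 = -16/2 = -8
k = -E/2 = 18/2 = 9
r^2 = h^2 + k^2 - F = 64 + 81 + 179 = 324
r = 18

Center (-8, 9), radius = 18


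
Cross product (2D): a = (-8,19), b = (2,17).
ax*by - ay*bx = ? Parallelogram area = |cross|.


cross = -8*17 - 19*2 = -136 - 38 = -174
Parallelogram area = |-174| = 174

cross = -174, parallelogram area = 174


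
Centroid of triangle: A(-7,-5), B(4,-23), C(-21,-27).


Gx = (-7+4- 21)/3 = -24/3 = -8.0000
Gy = (-5- 23- 27)/3 = -55/3 = -18.3333

G = (-8.0000, -18.3333)


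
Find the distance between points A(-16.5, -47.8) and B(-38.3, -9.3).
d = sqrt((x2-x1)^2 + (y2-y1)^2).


dx = -38.3 + 16.5 = -21.8
dy = -9.3 + 47.8 = 38.5
d = sqrt(475.24 + 1482.25) = sqrt(1957.49) = 44.2435

44.2435


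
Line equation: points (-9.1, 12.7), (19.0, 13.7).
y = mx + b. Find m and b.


m = (1.0)/(28.1) = 0.0356
b = y1 - m*x1 = 12.7 - (1.0*(-9.1))/(28.1) = 12.7 + 0.3238 = 13.0238

y = 0.0356x + 13.0238


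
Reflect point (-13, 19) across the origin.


Reflection rule for origin: (-x, -y)
(-13, 19) -> (13, -19)

(13, -19)


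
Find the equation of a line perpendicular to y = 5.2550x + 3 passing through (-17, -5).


Perpendicular slope = -1/m1 = -1/5.2550 = -0.1903
b2 = y0 - m2*x0 = -5 - 17/5.2550 = -5 - 3.2350 = -8.2350

y = -0.1903x - 8.2350


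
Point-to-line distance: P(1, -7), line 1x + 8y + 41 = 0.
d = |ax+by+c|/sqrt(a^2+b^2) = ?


|1*1 + 8*(-7) + 41| = |-14| = 14
sqrt(1 + 64) = sqrt(65) = 8.0623
d = 14/sqrt(65) = 1.7365

1.7365


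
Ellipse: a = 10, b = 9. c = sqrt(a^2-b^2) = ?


c^2 = 10^2 - 9^2 = 100 - 81 = 19
c = sqrt(19) = 4.3589

c = 4.3589


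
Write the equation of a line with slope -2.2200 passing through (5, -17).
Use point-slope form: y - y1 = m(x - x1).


y + 17 = -2.2200(x - 5)
y = -2.2200x - 17 + 2.2200*5
y = -2.2200x - 5.9000

y = -2.2200x - 5.9000


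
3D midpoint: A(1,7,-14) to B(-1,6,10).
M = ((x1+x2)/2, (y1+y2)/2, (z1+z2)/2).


Mx = (1- 1)/2 = 0
My = (7+6)/2 = 6.5000
Mz = (-14+10)/2 = -2.0000

M = (0, 6.5000, -2.0000)


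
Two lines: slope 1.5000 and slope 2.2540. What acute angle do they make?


m1-m2 = -0.754
1+m1*m2 = 4.381
tan(theta) = |-0.754/4.381| = 0.172107
theta = arctan(|-0.754/4.381|) = 9.7653 degrees (acute angle)

9.7653 degrees


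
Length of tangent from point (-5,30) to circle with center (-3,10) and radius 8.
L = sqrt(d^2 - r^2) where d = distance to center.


d = sqrt((-5+ 3)^2 + (30-10)^2) = sqrt(4+400) = 20.0998
L = sqrt(404.0000 - 64) = sqrt(340.0000) = 18.4391

18.4391


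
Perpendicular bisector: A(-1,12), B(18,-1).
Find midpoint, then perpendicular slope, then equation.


Midpoint = (8.5, 5.5)
Slope of AB = dy/dx = -13/19 = -0.6842
Perp slope = -dx/dy = 19/13 = 1.4615
b = My - (perp slope)*Mx = 5.5 + (19*8.5)/(-13) = 5.5 - 12.4231 = -6.9231

y = 1.4615x - 6.9231


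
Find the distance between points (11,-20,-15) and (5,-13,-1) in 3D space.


dx=-6, dy=7, dz=14
d = sqrt(36+49+196) = sqrt(281) = 16.7631

16.7631


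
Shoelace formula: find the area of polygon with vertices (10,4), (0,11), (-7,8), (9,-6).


sum(xi*y_{i+1}) = 10*11 + 0*8 - 7*(-6) + 9*4 = 188
sum(yi*x_{i+1}) = 4*0 + 11*(-7) + 8*9 - 6*10 = -65
Area = |188 + 65|/2 = 253/2 = 126.5000

126.5000 sq units


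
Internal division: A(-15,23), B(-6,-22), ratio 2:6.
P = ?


Px = (2*(-6) + 6*(-15))/8 = -102/8 = -12.7500
Py = (2*(-22) + 6*23)/8 = 94/8 = 11.7500

P = (-12.7500, 11.7500)


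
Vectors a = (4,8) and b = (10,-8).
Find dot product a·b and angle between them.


a·b = 4*10 + 8*(-8) = 40 - 64 = -24
|a| = sqrt(16+64) = 8.9443
|b| = sqrt(100+64) = 12.8062
cos(theta) = -24/(sqrt(80)*sqrt(164)) = -24/sqrt(13120) = -0.209529
theta = arccos(-24/sqrt(13120)) = 102.0948 degrees

a·b = -24, theta = 102.0948 deg


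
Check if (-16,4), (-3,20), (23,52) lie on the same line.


-16*(20-52) - 3*(52-4) + 23*(4-20)
= 512 - 144 - 368 = 0

Yes, collinear (determinant = 0)


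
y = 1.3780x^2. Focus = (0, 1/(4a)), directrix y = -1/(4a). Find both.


a = 1.3780
1/(4a) = 0.1814
Focus = (0, 0.1814)
Directrix: y = -0.1814

Focus = (0, 0.1814), Directrix: y = -0.1814


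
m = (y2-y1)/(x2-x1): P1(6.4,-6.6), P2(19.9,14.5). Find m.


dy = 14.5 + 6.6 = 21.1
dx = 19.9 - 6.4 = 13.5
m = 21.1/13.5 = 1.5630

m = 1.5630


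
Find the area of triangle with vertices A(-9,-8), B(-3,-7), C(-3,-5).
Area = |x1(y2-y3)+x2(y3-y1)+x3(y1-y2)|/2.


-9*(-7+ 5) = 18
-3*(-5+ 8) = -9
-3*(-8+ 7) = 3
sum = 12
Area = |12|/2 = 6.0000

6.0000 sq units


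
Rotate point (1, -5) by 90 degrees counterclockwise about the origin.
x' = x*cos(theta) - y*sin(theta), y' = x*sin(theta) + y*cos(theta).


cos(90) = 0, sin(90) = 1
x' = 1*0 + 5*1 = 5
y' = 1*1 - 5*0 = 1

(5, 1)


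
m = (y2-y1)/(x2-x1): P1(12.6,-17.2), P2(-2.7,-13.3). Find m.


dy = -13.3 + 17.2 = 3.9
dx = -2.7 - 12.6 = -15.3
m = 3.9/(-15.3) = -0.2549

m = -0.2549


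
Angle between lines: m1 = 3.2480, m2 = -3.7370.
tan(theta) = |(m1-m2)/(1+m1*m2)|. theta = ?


m1-m2 = 6.985
1+m1*m2 = -11.137776
tan(theta) = |6.985/(-11.137776)| = 0.627145
theta = arctan(|6.985/(-11.137776)|) = 32.0937 degrees (acute angle)

32.0937 degrees


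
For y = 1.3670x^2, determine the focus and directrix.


a = 1.3670
1/(4a) = 0.1829
Focus = (0, 0.1829)
Directrix: y = -0.1829

Focus = (0, 0.1829), Directrix: y = -0.1829


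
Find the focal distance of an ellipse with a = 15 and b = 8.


c^2 = 15^2 - 8^2 = 225 - 64 = 161
c = sqrt(161) = 12.6886

c = 12.6886


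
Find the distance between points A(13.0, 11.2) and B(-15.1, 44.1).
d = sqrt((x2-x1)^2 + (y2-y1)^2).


dx = -15.1 - 13.0 = -28.1
dy = 44.1 - 11.2 = 32.9
d = sqrt(789.61 + 1082.41) = sqrt(1872.02) = 43.2668

43.2668


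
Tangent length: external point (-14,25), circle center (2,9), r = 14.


d = sqrt((-14-2)^2 + (25-9)^2) = sqrt(256+256) = 22.6274
L = sqrt(512.0000 - 196) = sqrt(316.0000) = 17.7764

17.7764


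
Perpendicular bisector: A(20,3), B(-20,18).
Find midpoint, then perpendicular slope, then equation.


Midpoint = (0, 10.5)
Slope of AB = dy/dx = 15/(-40) = -0.3750
Perp slope = -dx/dy = 40/15 = 2.6667
b = My - (perp slope)*Mx = 10.5 + (-40*0)/15 = 10.5 + 0 = 10.5000

y = 2.6667x + 10.5000


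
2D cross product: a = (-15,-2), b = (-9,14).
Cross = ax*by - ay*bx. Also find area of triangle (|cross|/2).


cross = -15*14 + 2*(-9) = -210 - 18 = -228
Triangle area = |-228|/2 = 228/2 = 114.0000

cross = -228, triangle area = 114.0000


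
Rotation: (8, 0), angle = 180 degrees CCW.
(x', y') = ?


cos(180) = -1, sin(180) = 0
x' = 8*(-1) - 0*0 = -8
y' = 8*0 + 0*(-1) = 0

(-8, 0)


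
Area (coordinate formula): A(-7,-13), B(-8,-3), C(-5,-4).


-7*(-3+ 4) = -7
-8*(-4+ 13) = -72
-5*(-13+ 3) = 50
sum = -29
Area = |-29|/2 = 14.5000

14.5000 sq units


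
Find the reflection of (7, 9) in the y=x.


Reflection rule for y=x: (y, x)
(7, 9) -> (9, 7)

(9, 7)


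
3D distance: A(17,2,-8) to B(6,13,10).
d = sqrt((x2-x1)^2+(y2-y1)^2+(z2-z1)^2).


dx=-11, dy=11, dz=18
d = sqrt(121+121+324) = sqrt(566) = 23.7908

23.7908


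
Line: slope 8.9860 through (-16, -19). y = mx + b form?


y + 19 = 8.9860(x + 16)
y = 8.9860x - 19 - 8.9860*(-16)
y = 8.9860x + 124.7760

y = 8.9860x + 124.7760


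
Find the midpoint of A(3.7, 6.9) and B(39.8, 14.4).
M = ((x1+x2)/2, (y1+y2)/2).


Mx = (3.7 + 39.8)/2 = 43.5/2 = 21.7500
My = (6.9 + 14.4)/2 = 21.3/2 = 10.6500

(21.7500, 10.6500)


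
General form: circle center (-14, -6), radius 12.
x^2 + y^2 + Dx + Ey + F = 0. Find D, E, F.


(x+ 14)^2 + (y+ 6)^2 = 12^2
D = -2h = 28, E = -2k = 12
F = h^2+k^2-r^2 = 196+36-144 = 88

D = 28, E = 12, F = 88


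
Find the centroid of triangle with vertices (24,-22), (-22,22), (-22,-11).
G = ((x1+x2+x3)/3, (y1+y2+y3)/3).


Gx = (24- 22- 22)/3 = -20/3 = -6.6667
Gy = (-22+22- 11)/3 = -11/3 = -3.6667

G = (-6.6667, -3.6667)


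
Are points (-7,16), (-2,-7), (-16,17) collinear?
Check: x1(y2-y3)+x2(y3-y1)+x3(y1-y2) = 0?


-7*(-7-17) - 2*(17-16) - 16*(16+ 7)
= 168 - 2 - 368 = -202

No, not collinear (determinant = -202)


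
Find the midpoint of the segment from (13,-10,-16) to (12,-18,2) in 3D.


Mx = (13+12)/2 = 12.5000
My = (-10- 18)/2 = -14.0000
Mz = (-16+2)/2 = -7.0000

M = (12.5000, -14.0000, -7.0000)


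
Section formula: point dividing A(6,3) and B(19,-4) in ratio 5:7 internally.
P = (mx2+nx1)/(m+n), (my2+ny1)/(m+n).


Px = (5*19 + 7*6)/12 = 137/12 = 11.4167
Py = (5*(-4) + 7*3)/12 = 1/12 = 0.0833

P = (11.4167, 0.0833)


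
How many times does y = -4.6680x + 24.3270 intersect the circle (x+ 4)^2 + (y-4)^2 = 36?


Substitute y = -4.6680x + 24.3270: (x+ 4)^2 + (-4.6680x+24.3270-4)^2 = 36
Expand to Ax^2 + Bx + C = 0, where b-k = 20.327
A = 1+m^2 = 22.790224
B = 2(m(b-k) - h) = 2(-4.6680*20.327 + 4) = -181.772872
C = h^2 + (b-k)^2 - r^2 = 16 + 413.186929 - 36 = 393.186929
disc = B^2-4AC = 33041.3770 - 35843.2727 = -2801.8957
disc < 0

0 intersection points


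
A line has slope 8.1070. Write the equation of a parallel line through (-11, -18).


Parallel lines have equal slopes.
m2 = 8.1070
b2 = -18 - 8.1070*(-11) = 71.1770

y = 8.1070x + 71.1770


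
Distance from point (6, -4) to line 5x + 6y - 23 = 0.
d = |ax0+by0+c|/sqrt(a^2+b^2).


|5*6 + 6*(-4) - 23| = |-17| = 17
sqrt(25 + 36) = sqrt(61) = 7.8102
d = 17/sqrt(61) = 2.1766

2.1766


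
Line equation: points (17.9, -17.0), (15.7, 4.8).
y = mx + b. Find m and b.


m = (21.8)/(-2.2) = -9.9091
b = y1 - m*x1 = -17.0 - (21.8*17.9)/(-2.2) = -17.0 + 177.3727 = 160.3727

y = -9.9091x + 160.3727


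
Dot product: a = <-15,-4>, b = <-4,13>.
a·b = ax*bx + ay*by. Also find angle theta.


a·b = -15*(-4) - 4*13 = 60 - 52 = 8
|a| = sqrt(225+16) = 15.5242
|b| = sqrt(16+169) = 13.6015
cos(theta) = 8/(sqrt(241)*sqrt(185)) = 8/sqrt(44585) = 0.037887
theta = arccos(8/sqrt(44585)) = 87.8287 degrees

a·b = 8, theta = 87.8287 deg


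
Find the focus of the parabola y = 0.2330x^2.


a = 0.2330
4a = 0.9320
focus = (0, 1/0.9320) = (0, 1.0730)

Focus = (0, 1.0730)


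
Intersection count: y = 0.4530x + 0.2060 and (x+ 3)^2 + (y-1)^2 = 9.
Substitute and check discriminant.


Substitute y = 0.4530x + 0.2060: (x+ 3)^2 + (0.4530x+0.2060-1)^2 = 9
Expand to Ax^2 + Bx + C = 0, where b-k = -0.794
A = 1+m^2 = 1.205209
B = 2(m(b-k) - h) = 2(0.4530*(-0.794) + 3) = 5.280636
C = h^2 + (b-k)^2 - r^2 = 9 + 0.630436 - 9 = 0.630436
disc = B^2-4AC = 27.8851 - 3.0392 = 24.8459
disc > 0

2 intersection points


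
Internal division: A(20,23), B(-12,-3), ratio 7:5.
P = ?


Px = (7*(-12) + 5*20)/12 = 16/12 = 1.3333
Py = (7*(-3) + 5*23)/12 = 94/12 = 7.8333

P = (1.3333, 7.8333)


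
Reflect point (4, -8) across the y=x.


Reflection rule for y=x: (y, x)
(4, -8) -> (-8, 4)

(-8, 4)


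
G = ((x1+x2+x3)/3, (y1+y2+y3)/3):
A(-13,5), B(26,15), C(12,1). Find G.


Gx = (-13+26+12)/3 = 25/3 = 8.3333
Gy = (5+15+1)/3 = 21/3 = 7.0000

G = (8.3333, 7.0000)


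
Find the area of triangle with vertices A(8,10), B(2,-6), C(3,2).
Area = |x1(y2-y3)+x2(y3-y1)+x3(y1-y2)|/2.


8*(-6-2) = -64
2*(2-10) = -16
3*(10+ 6) = 48
sum = -32
Area = |-32|/2 = 16.0000

16.0000 sq units


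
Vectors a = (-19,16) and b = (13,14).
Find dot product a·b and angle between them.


a·b = -19*13 + 16*14 = -247 + 224 = -23
|a| = sqrt(361+256) = 24.8395
|b| = sqrt(169+196) = 19.1050
cos(theta) = -23/(sqrt(617)*sqrt(365)) = -23/sqrt(225205) = -0.048466
theta = arccos(-23/sqrt(225205)) = 92.7780 degrees

a·b = -23, theta = 92.7780 deg


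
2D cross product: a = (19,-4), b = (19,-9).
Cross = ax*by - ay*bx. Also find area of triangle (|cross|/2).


cross = 19*(-9) + 4*19 = -171 + 76 = -95
Triangle area = |-95|/2 = 95/2 = 47.5000

cross = -95, triangle area = 47.5000


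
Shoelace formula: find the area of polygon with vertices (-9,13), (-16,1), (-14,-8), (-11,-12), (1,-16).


sum(xi*y_{i+1}) = -9*1 - 16*(-8) - 14*(-12) - 11*(-16) + 1*13 = 476
sum(yi*x_{i+1}) = 13*(-16) + 1*(-14) - 8*(-11) - 12*1 - 16*(-9) = -2
Area = |476 + 2|/2 = 478/2 = 239.0000

239.0000 sq units


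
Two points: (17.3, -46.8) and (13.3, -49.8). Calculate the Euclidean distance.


dx = 13.3 - 17.3 = -4.0
dy = -49.8 + 46.8 = -3.0
d = sqrt(16.0 + 9.0) = sqrt(25.0) = 5.0000

5.0000


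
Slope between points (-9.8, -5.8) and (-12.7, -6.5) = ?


dy = -6.5 + 5.8 = -0.7
dx = -12.7 + 9.8 = -2.9
m = -0.7/(-2.9) = 0.2414

m = 0.2414


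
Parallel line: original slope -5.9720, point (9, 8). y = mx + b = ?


Parallel lines have equal slopes.
m2 = -5.9720
b2 = 8 + 5.9720*9 = 61.7480

y = -5.9720x + 61.7480


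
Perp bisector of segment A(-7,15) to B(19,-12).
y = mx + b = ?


Midpoint = (6, 1.5)
Slope of AB = dy/dx = -27/26 = -1.0385
Perp slope = -dx/dy = 26/27 = 0.9630
b = My - (perp slope)*Mx = 1.5 + (26*6)/(-27) = 1.5 - 5.7778 = -4.2778

y = 0.9630x - 4.2778


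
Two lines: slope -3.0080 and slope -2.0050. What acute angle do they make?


m1-m2 = -1.003
1+m1*m2 = 7.03104
tan(theta) = |-1.003/7.03104| = 0.142653
theta = arctan(|-1.003/7.03104|) = 8.1186 degrees (acute angle)

8.1186 degrees


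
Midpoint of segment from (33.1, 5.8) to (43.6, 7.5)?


Mx = (33.1 + 43.6)/2 = 76.7/2 = 38.3500
My = (5.8 + 7.5)/2 = 13.3/2 = 6.6500

(38.3500, 6.6500)


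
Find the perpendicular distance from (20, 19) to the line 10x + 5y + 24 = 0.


|10*20 + 5*19 + 24| = |319| = 319
sqrt(100 + 25) = sqrt(125) = 11.1803
d = 319/sqrt(125) = 28.5322

28.5322


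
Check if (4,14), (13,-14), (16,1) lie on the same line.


4*(-14-1) + 13*(1-14) + 16*(14+ 14)
= -60 - 169 + 448 = 219

No, not collinear (determinant = 219)


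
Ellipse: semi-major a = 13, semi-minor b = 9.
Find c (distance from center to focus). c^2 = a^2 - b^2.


c^2 = 13^2 - 9^2 = 169 - 81 = 88
c = sqrt(88) = 9.3808

c = 9.3808


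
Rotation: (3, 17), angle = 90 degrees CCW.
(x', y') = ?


cos(90) = 0, sin(90) = 1
x' = 3*0 - 17*1 = -17
y' = 3*1 + 17*0 = 3

(-17, 3)


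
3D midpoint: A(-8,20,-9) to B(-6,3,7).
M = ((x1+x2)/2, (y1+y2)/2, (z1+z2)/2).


Mx = (-8- 6)/2 = -7.0000
My = (20+3)/2 = 11.5000
Mz = (-9+7)/2 = -1.0000

M = (-7.0000, 11.5000, -1.0000)


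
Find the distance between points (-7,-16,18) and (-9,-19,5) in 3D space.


dx=-2, dy=-3, dz=-13
d = sqrt(4+9+169) = sqrt(182) = 13.4907

13.4907


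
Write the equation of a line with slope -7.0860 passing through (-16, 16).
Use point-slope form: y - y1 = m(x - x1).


y - 16 = -7.0860(x + 16)
y = -7.0860x + 16 + 7.0860*(-16)
y = -7.0860x - 97.3760

y = -7.0860x - 97.3760


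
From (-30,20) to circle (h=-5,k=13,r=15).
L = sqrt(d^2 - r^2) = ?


d = sqrt((-30+ 5)^2 + (20-13)^2) = sqrt(625+49) = 25.9615
L = sqrt(674.0000 - 225) = sqrt(449.0000) = 21.1896

21.1896


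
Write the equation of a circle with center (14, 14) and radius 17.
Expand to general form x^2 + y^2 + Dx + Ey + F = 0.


(x-14)^2 + (y-14)^2 = 17^2
D = -2h = -28, E = -2k = -28
F = h^2+k^2-r^2 = 196+196-289 = 103

x^2 + y^2 - 28x - 28y + 103 = 0


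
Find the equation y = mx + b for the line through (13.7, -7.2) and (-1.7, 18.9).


m = (26.1)/(-15.4) = -1.6948
b = y1 - m*x1 = -7.2 - (26.1*13.7)/(-15.4) = -7.2 + 23.2188 = 16.0188

y = -1.6948x + 16.0188


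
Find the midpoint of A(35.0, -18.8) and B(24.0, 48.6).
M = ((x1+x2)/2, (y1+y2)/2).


Mx = (35.0 + 24.0)/2 = 59.0/2 = 29.5000
My = (-18.8 + 48.6)/2 = 29.8/2 = 14.9000

(29.5000, 14.9000)


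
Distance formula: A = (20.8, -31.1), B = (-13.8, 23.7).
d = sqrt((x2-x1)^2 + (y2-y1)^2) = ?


dx = -13.8 - 20.8 = -34.6
dy = 23.7 + 31.1 = 54.8
d = sqrt(1197.16 + 3003.04) = sqrt(4200.2) = 64.8089

64.8089


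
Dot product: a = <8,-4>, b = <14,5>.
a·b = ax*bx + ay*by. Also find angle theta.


a·b = 8*14 - 4*5 = 112 - 20 = 92
|a| = sqrt(64+16) = 8.9443
|b| = sqrt(196+25) = 14.8661
cos(theta) = 92/(sqrt(80)*sqrt(221)) = 92/sqrt(17680) = 0.691905
theta = arccos(92/sqrt(17680)) = 46.2189 degrees

a·b = 92, theta = 46.2189 deg


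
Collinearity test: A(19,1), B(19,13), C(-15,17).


19*(13-17) + 19*(17-1) - 15*(1-13)
= -76 + 304 + 180 = 408

No, not collinear (determinant = 408)


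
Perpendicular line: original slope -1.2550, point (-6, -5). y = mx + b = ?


Perpendicular slope = -1/m1 = -1/(-1.2550) = 0.7968
b2 = y0 - m2*x0 = -5 - 6/(-1.2550) = -5 + 4.7809 = -0.2191

y = 0.7968x - 0.2191


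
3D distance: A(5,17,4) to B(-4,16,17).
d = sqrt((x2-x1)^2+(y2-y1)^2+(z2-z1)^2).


dx=-9, dy=-1, dz=13
d = sqrt(81+1+169) = sqrt(251) = 15.8430

15.8430


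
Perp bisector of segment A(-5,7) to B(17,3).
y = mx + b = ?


Midpoint = (6, 5)
Slope of AB = dy/dx = -4/22 = -0.1818
Perp slope = -dx/dy = 22/4 = 5.5000
b = My - (perp slope)*Mx = 5 + (22*6)/(-4) = 5 - 33.0000 = -28.0000

y = 5.5000x - 28.0000


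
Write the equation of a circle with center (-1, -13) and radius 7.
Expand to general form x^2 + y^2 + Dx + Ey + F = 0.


(x+ 1)^2 + (y+ 13)^2 = 7^2
D = -2h = 2, E = -2k = 26
F = h^2+k^2-r^2 = 1+169-49 = 121

x^2 + y^2 + 2x + 26y + 121 = 0


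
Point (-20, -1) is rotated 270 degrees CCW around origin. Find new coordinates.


cos(270) = 0, sin(270) = -1
x' = -20*0 + 1*(-1) = -1
y' = -20*(-1) - 1*0 = 20

(-1, 20)


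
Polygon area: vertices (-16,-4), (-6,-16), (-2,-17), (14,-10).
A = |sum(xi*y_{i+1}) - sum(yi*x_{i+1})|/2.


sum(xi*y_{i+1}) = -16*(-16) - 6*(-17) - 2*(-10) + 14*(-4) = 322
sum(yi*x_{i+1}) = -4*(-6) - 16*(-2) - 17*14 - 10*(-16) = -22
Area = |322 + 22|/2 = 344/2 = 172.0000

172.0000 sq units


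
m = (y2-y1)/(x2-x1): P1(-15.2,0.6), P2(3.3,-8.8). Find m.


dy = -8.8 - 0.6 = -9.4
dx = 3.3 + 15.2 = 18.5
m = -9.4/18.5 = -0.5081

m = -0.5081


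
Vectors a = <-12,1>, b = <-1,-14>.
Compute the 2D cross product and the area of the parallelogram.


cross = -12*(-14) - 1*(-1) = 168 + 1 = 169
Parallelogram area = |169| = 169

cross = 169, parallelogram area = 169


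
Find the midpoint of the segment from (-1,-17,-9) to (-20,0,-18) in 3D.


Mx = (-1- 20)/2 = -10.5000
My = (-17+0)/2 = -8.5000
Mz = (-9- 18)/2 = -13.5000

M = (-10.5000, -8.5000, -13.5000)


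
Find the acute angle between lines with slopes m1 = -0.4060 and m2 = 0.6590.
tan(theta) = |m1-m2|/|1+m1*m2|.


m1-m2 = -1.065
1+m1*m2 = 0.732446
tan(theta) = |-1.065/0.732446| = 1.454032
theta = arctan(|-1.065/0.732446|) = 55.4820 degrees (acute angle)

55.4820 degrees


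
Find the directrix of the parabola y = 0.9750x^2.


a = 0.9750
1/(4a) = 0.2564
directrix: y = -0.2564 = -0.2564

y = -0.2564


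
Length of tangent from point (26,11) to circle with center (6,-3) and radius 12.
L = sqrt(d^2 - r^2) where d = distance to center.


d = sqrt((26-6)^2 + (11+ 3)^2) = sqrt(400+196) = 24.4131
L = sqrt(596.0000 - 144) = sqrt(452.0000) = 21.2603

21.2603


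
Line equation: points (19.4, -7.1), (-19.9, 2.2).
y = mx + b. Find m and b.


m = (9.3)/(-39.3) = -0.2366
b = y1 - m*x1 = -7.1 - (9.3*19.4)/(-39.3) = -7.1 + 4.5908 = -2.5092

y = -0.2366x - 2.5092


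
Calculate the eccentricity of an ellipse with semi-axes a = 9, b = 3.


c = sqrt(81-9) = sqrt(72) = 8.4853
e = c/a = sqrt(72)/9 = 0.9428

e = 0.9428


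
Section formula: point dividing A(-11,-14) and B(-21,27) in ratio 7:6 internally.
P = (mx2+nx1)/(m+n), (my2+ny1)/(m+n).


Px = (7*(-21) + 6*(-11))/13 = -213/13 = -16.3846
Py = (7*27 + 6*(-14))/13 = 105/13 = 8.0769

P = (-16.3846, 8.0769)


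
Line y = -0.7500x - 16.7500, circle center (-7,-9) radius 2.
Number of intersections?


Substitute y = -0.7500x - 16.7500: (x+ 7)^2 + (-0.7500x- 16.7500+ 9)^2 = 4
Expand to Ax^2 + Bx + C = 0, where b-k = -7.75
A = 1+m^2 = 1.5625
B = 2(m(b-k) - h) = 2(-0.7500*(-7.75) + 7) = 25.625
C = h^2 + (b-k)^2 - r^2 = 49 + 60.0625 - 4 = 105.0625
disc = B^2-4AC = 656.6406 - 656.6406 = 0
disc = 0

1 intersection point (tangent)


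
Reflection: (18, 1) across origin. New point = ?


Reflection rule for origin: (-x, -y)
(18, 1) -> (-18, -1)

(-18, -1)


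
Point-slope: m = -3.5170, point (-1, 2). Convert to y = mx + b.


y - 2 = -3.5170(x + 1)
y = -3.5170x + 2 + 3.5170*(-1)
y = -3.5170x - 1.5170

y = -3.5170x - 1.5170


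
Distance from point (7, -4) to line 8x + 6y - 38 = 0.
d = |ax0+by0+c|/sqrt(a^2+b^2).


|8*7 + 6*(-4) - 38| = |-6| = 6
sqrt(64 + 36) = sqrt(100) = 10.0000
d = 6/sqrt(100) = 0.6000

0.6000


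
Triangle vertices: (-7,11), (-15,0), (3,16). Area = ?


-7*(0-16) = 112
-15*(16-11) = -75
3*(11-0) = 33
sum = 70
Area = |70|/2 = 35.0000

35.0000 sq units


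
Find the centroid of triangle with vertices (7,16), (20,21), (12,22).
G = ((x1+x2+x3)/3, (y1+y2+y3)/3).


Gx = (7+20+12)/3 = 39/3 = 13.0000
Gy = (16+21+22)/3 = 59/3 = 19.6667

G = (13.0000, 19.6667)


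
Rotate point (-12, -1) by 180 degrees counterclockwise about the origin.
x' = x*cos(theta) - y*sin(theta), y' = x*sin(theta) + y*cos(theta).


cos(180) = -1, sin(180) = 0
x' = -12*(-1) + 1*0 = 12
y' = -12*0 - 1*(-1) = 1

(12, 1)


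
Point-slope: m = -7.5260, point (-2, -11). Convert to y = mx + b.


y + 11 = -7.5260(x + 2)
y = -7.5260x - 11 + 7.5260*(-2)
y = -7.5260x - 26.0520

y = -7.5260x - 26.0520


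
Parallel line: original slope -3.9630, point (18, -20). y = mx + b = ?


Parallel lines have equal slopes.
m2 = -3.9630
b2 = -20 + 3.9630*18 = 51.3340

y = -3.9630x + 51.3340


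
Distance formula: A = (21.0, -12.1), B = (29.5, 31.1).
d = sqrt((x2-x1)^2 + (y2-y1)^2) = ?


dx = 29.5 - 21.0 = 8.5
dy = 31.1 + 12.1 = 43.2
d = sqrt(72.25 + 1866.24) = sqrt(1938.49) = 44.0283

44.0283


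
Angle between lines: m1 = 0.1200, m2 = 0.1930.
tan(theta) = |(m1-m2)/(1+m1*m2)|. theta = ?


m1-m2 = -0.073
1+m1*m2 = 1.02316
tan(theta) = |-0.073/1.02316| = 0.071348
theta = arctan(|-0.073/1.02316|) = 4.0810 degrees (acute angle)

4.0810 degrees


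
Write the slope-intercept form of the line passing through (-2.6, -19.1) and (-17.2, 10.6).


m = (29.7)/(-14.6) = -2.0342
b = y1 - m*x1 = -19.1 - (29.7*(-2.6))/(-14.6) = -19.1 - 5.2890 = -24.3890

y = -2.0342x - 24.3890


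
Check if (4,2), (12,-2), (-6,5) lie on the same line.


4*(-2-5) + 12*(5-2) - 6*(2+ 2)
= -28 + 36 - 24 = -16

No, not collinear (determinant = -16)


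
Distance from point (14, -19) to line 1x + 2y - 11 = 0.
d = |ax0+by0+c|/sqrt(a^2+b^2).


|1*14 + 2*(-19) - 11| = |-35| = 35
sqrt(1 + 4) = sqrt(5) = 2.2361
d = 35/sqrt(5) = 15.6525

15.6525


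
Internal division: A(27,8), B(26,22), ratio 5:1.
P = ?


Px = (5*26 + 1*27)/6 = 157/6 = 26.1667
Py = (5*22 + 1*8)/6 = 118/6 = 19.6667

P = (26.1667, 19.6667)


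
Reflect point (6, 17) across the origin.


Reflection rule for origin: (-x, -y)
(6, 17) -> (-6, -17)

(-6, -17)


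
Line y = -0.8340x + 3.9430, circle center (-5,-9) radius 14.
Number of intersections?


Substitute y = -0.8340x + 3.9430: (x+ 5)^2 + (-0.8340x+3.9430+ 9)^2 = 196
Expand to Ax^2 + Bx + C = 0, where b-k = 12.943
A = 1+m^2 = 1.695556
B = 2(m(b-k) - h) = 2(-0.8340*12.943 + 5) = -11.588924
C = h^2 + (b-k)^2 - r^2 = 25 + 167.521249 - 196 = -3.478751
disc = B^2-4AC = 134.3032 + 23.5937 = 157.8969
disc > 0

2 intersection points


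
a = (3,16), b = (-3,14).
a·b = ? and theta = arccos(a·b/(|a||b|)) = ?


a·b = 3*(-3) + 16*14 = -9 + 224 = 215
|a| = sqrt(9+256) = 16.2788
|b| = sqrt(9+196) = 14.3178
cos(theta) = 215/(sqrt(265)*sqrt(205)) = 215/sqrt(54325) = 0.922441
theta = arccos(215/sqrt(54325)) = 22.7144 degrees

a·b = 215, theta = 22.7144 deg


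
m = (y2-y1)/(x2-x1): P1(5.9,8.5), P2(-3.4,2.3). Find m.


dy = 2.3 - 8.5 = -6.2
dx = -3.4 - 5.9 = -9.3
m = -6.2/(-9.3) = 0.6667

m = 0.6667


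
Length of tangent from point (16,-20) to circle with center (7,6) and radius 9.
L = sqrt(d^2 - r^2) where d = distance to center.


d = sqrt((16-7)^2 + (-20-6)^2) = sqrt(81+676) = 27.5136
L = sqrt(757.0000 - 81) = sqrt(676.0000) = 26.0000

26.0000


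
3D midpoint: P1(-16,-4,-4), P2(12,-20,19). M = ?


Mx = (-16+12)/2 = -2.0000
My = (-4- 20)/2 = -12.0000
Mz = (-4+19)/2 = 7.5000

M = (-2.0000, -12.0000, 7.5000)


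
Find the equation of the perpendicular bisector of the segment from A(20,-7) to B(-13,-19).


Midpoint = (3.5, -13)
Slope of AB = dy/dx = -12/(-33) = 0.3636
Perp slope = -dx/dy = -33/12 = -2.7500
b = My - (perp slope)*Mx = -13 + (-33*3.5)/(-12) = -13 + 9.6250 = -3.3750

y = -2.7500x - 3.3750


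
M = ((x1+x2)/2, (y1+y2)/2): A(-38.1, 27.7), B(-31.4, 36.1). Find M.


Mx = (-38.1 - 31.4)/2 = -69.5/2 = -34.7500
My = (27.7 + 36.1)/2 = 63.8/2 = 31.9000

(-34.7500, 31.9000)


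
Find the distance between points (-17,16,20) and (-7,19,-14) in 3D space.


dx=10, dy=3, dz=-34
d = sqrt(100+9+1156) = sqrt(1265) = 35.5668

35.5668


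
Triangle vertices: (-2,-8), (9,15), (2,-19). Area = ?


-2*(15+ 19) = -68
9*(-19+ 8) = -99
2*(-8-15) = -46
sum = -213
Area = |-213|/2 = 106.5000

106.5000 sq units


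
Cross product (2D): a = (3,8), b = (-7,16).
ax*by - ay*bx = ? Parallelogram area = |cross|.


cross = 3*16 - 8*(-7) = 48 + 56 = 104
Parallelogram area = |104| = 104

cross = 104, parallelogram area = 104


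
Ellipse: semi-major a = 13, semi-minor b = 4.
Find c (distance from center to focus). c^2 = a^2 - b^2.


c^2 = 13^2 - 4^2 = 169 - 16 = 153
c = sqrt(153) = 12.3693

c = 12.3693


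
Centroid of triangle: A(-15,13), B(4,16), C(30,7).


Gx = (-15+4+30)/3 = 19/3 = 6.3333
Gy = (13+16+7)/3 = 36/3 = 12.0000

G = (6.3333, 12.0000)


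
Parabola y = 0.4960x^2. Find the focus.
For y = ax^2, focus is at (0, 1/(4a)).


a = 0.4960
4a = 1.9840
focus = (0, 1/1.9840) = (0, 0.5040)

Focus = (0, 0.5040)


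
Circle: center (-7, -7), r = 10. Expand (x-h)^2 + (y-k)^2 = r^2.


(x+ 7)^2 + (y+ 7)^2 = 10^2
D = -2h = 14, E = -2k = 14
F = h^2+k^2-r^2 = 49+49-100 = -2

x^2 + y^2 + 14x + 14y - 2 = 0


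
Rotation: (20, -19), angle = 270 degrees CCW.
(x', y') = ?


cos(270) = 0, sin(270) = -1
x' = 20*0 + 19*(-1) = -19
y' = 20*(-1) - 19*0 = -20

(-19, -20)


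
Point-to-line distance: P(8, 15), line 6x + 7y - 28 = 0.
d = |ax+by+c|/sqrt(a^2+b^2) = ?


|6*8 + 7*15 - 28| = |125| = 125
sqrt(36 + 49) = sqrt(85) = 9.2195
d = 125/sqrt(85) = 13.5582

13.5582


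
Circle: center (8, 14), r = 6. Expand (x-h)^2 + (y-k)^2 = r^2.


(x-8)^2 + (y-14)^2 = 6^2
D = -2h = -16, E = -2k = -28
F = h^2+k^2-r^2 = 64+196-36 = 224

x^2 + y^2 - 16x - 28y + 224 = 0


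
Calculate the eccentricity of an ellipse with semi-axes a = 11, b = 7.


c = sqrt(121-49) = sqrt(72) = 8.4853
e = c/a = sqrt(72)/11 = 0.7714

e = 0.7714


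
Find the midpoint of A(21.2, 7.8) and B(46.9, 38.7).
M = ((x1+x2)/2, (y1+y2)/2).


Mx = (21.2 + 46.9)/2 = 68.1/2 = 34.0500
My = (7.8 + 38.7)/2 = 46.5/2 = 23.2500

(34.0500, 23.2500)


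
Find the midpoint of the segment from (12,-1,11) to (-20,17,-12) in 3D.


Mx = (12- 20)/2 = -4.0000
My = (-1+17)/2 = 8.0000
Mz = (11- 12)/2 = -0.5000

M = (-4.0000, 8.0000, -0.5000)


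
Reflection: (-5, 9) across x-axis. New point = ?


Reflection rule for x-axis: (x, -y)
(-5, 9) -> (-5, -9)

(-5, -9)


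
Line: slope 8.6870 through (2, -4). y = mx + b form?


y + 4 = 8.6870(x - 2)
y = 8.6870x - 4 - 8.6870*2
y = 8.6870x - 21.3740

y = 8.6870x - 21.3740


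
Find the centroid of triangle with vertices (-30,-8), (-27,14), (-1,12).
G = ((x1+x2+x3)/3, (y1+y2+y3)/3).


Gx = (-30- 27- 1)/3 = -58/3 = -19.3333
Gy = (-8+14+12)/3 = 18/3 = 6.0000

G = (-19.3333, 6.0000)


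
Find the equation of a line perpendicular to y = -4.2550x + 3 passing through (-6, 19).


Perpendicular slope = -1/m1 = -1/(-4.2550) = 0.2350
b2 = y0 - m2*x0 = 19 - 6/(-4.2550) = 19 + 1.4101 = 20.4101

y = 0.2350x + 20.4101


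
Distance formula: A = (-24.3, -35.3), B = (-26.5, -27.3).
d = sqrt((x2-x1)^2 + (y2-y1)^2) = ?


dx = -26.5 + 24.3 = -2.2
dy = -27.3 + 35.3 = 8
d = sqrt(4.84 + 64) = sqrt(68.84) = 8.2970

8.2970


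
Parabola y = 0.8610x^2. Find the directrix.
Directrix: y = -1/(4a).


a = 0.8610
1/(4a) = 0.2904
directrix: y = -0.2904 = -0.2904

y = -0.2904


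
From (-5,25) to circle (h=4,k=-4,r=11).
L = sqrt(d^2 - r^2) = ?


d = sqrt((-5-4)^2 + (25+ 4)^2) = sqrt(81+841) = 30.3645
L = sqrt(922.0000 - 121) = sqrt(801.0000) = 28.3019

28.3019


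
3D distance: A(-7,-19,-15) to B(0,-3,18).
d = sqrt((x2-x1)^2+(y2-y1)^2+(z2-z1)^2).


dx=7, dy=16, dz=33
d = sqrt(49+256+1089) = sqrt(1394) = 37.3363

37.3363


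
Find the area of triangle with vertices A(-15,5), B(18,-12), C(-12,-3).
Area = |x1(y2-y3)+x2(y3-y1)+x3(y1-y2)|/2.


-15*(-12+ 3) = 135
18*(-3-5) = -144
-12*(5+ 12) = -204
sum = -213
Area = |-213|/2 = 106.5000

106.5000 sq units


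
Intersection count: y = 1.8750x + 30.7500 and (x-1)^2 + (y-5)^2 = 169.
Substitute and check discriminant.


Substitute y = 1.8750x + 30.7500: (x-1)^2 + (1.8750x+30.7500-5)^2 = 169
Expand to Ax^2 + Bx + C = 0, where b-k = 25.75
A = 1+m^2 = 4.515625
B = 2(m(b-k) - h) = 2(1.8750*25.75 - 1) = 94.5625
C = h^2 + (b-k)^2 - r^2 = 1 + 663.0625 - 169 = 495.0625
disc = B^2-4AC = 8942.0664 - 8942.0664 = 0
disc = 0

1 intersection point (tangent)


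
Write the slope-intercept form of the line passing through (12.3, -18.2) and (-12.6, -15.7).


m = (2.5)/(-24.9) = -0.1004
b = y1 - m*x1 = -18.2 - (2.5*12.3)/(-24.9) = -18.2 + 1.2349 = -16.9651

y = -0.1004x - 16.9651


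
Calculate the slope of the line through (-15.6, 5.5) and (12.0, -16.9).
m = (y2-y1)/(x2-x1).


dy = -16.9 - 5.5 = -22.4
dx = 12.0 + 15.6 = 27.6
m = -22.4/27.6 = -0.8116

m = -0.8116


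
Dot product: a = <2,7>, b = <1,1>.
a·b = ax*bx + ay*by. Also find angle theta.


a·b = 2*1 + 7*1 = 2 + 7 = 9
|a| = sqrt(4+49) = 7.2801
|b| = sqrt(1+1) = 1.4142
cos(theta) = 9/(sqrt(53)*sqrt(2)) = 9/sqrt(106) = 0.874157
theta = arccos(9/sqrt(106)) = 29.0546 degrees

a·b = 9, theta = 29.0546 deg


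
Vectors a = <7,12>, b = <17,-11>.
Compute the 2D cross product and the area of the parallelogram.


cross = 7*(-11) - 12*17 = -77 - 204 = -281
Parallelogram area = |-281| = 281

cross = -281, parallelogram area = 281


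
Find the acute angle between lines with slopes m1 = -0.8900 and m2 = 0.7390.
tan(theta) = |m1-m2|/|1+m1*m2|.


m1-m2 = -1.629
1+m1*m2 = 0.34229
tan(theta) = |-1.629/0.34229| = 4.759122
theta = arctan(|-1.629/0.34229|) = 78.1335 degrees (acute angle)

78.1335 degrees


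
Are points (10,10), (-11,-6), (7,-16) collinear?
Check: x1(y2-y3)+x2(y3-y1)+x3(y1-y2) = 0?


10*(-6+ 16) - 11*(-16-10) + 7*(10+ 6)
= 100 + 286 + 112 = 498

No, not collinear (determinant = 498)


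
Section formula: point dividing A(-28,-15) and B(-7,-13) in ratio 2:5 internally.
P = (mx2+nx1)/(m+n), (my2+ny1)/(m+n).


Px = (2*(-7) + 5*(-28))/7 = -154/7 = -22.0000
Py = (2*(-13) + 5*(-15))/7 = -101/7 = -14.4286

P = (-22.0000, -14.4286)


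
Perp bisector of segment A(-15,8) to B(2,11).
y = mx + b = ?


Midpoint = (-6.5, 9.5)
Slope of AB = dy/dx = 3/17 = 0.1765
Perp slope = -dx/dy = -17/3 = -5.6667
b = My - (perp slope)*Mx = 9.5 + (17*(-6.5))/3 = 9.5 - 36.8333 = -27.3333

y = -5.6667x - 27.3333


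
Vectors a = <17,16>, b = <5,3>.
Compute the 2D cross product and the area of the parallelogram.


cross = 17*3 - 16*5 = 51 - 80 = -29
Parallelogram area = |-29| = 29

cross = -29, parallelogram area = 29


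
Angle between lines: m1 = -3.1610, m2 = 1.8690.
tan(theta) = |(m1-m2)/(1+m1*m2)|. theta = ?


m1-m2 = -5.03
1+m1*m2 = -4.907909
tan(theta) = |-5.03/(-4.907909)| = 1.024876
theta = arctan(|-5.03/(-4.907909)|) = 45.7039 degrees (acute angle)

45.7039 degrees


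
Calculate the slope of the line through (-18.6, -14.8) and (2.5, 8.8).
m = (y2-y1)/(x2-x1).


dy = 8.8 + 14.8 = 23.6
dx = 2.5 + 18.6 = 21.1
m = 23.6/21.1 = 1.1185

m = 1.1185
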